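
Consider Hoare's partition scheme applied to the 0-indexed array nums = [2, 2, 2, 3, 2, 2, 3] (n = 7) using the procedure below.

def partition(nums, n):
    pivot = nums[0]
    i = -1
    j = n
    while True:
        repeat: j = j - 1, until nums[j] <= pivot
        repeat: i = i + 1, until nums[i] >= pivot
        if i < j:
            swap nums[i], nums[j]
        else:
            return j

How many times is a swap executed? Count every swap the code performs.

pivot = nums[0] = 2; i = -1, j = 7
j→5 (nums[5]=2≤2), i→0 (nums[0]=2≥2); i<j, swap → [2, 2, 2, 3, 2, 2, 3]
j→4 (nums[4]=2≤2), i→1 (nums[1]=2≥2); i<j, swap → [2, 2, 2, 3, 2, 2, 3]
j→2, i→2; i≥j, return j=2. nums = [2, 2, 2, 3, 2, 2, 3]

2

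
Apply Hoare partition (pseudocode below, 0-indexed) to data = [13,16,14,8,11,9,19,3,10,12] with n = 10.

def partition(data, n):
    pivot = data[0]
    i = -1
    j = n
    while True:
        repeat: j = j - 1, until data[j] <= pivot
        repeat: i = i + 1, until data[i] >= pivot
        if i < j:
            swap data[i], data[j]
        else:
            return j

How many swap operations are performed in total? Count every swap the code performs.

pivot = data[0] = 13; i = -1, j = 10
j→9 (data[9]=12≤13), i→0 (data[0]=13≥13); i<j, swap → [12,16,14,8,11,9,19,3,10,13]
j→8 (data[8]=10≤13), i→1 (data[1]=16≥13); i<j, swap → [12,10,14,8,11,9,19,3,16,13]
j→7 (data[7]=3≤13), i→2 (data[2]=14≥13); i<j, swap → [12,10,3,8,11,9,19,14,16,13]
j→5, i→6; i≥j, return j=5. data = [12,10,3,8,11,9,19,14,16,13]

3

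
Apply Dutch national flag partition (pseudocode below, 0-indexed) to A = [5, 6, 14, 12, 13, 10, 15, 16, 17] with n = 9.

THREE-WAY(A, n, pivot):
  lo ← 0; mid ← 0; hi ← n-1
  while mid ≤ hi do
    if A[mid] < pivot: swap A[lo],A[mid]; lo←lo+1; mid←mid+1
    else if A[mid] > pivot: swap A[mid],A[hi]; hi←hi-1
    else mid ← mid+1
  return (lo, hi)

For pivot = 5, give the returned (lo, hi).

(0, 0)

pivot = 5; lo=0, mid=0, hi=8
A[mid]=5=5: mid=1
A[mid]=6>5: swap A[1],A[8]; hi=7 → [5, 17, 14, 12, 13, 10, 15, 16, 6]
A[mid]=17>5: swap A[1],A[7]; hi=6 → [5, 16, 14, 12, 13, 10, 15, 17, 6]
A[mid]=16>5: swap A[1],A[6]; hi=5 → [5, 15, 14, 12, 13, 10, 16, 17, 6]
A[mid]=15>5: swap A[1],A[5]; hi=4 → [5, 10, 14, 12, 13, 15, 16, 17, 6]
A[mid]=10>5: swap A[1],A[4]; hi=3 → [5, 13, 14, 12, 10, 15, 16, 17, 6]
A[mid]=13>5: swap A[1],A[3]; hi=2 → [5, 12, 14, 13, 10, 15, 16, 17, 6]
A[mid]=12>5: swap A[1],A[2]; hi=1 → [5, 14, 12, 13, 10, 15, 16, 17, 6]
A[mid]=14>5: swap A[1],A[1]; hi=0 → [5, 14, 12, 13, 10, 15, 16, 17, 6]
end: lo=0, hi=0; A = [5, 14, 12, 13, 10, 15, 16, 17, 6]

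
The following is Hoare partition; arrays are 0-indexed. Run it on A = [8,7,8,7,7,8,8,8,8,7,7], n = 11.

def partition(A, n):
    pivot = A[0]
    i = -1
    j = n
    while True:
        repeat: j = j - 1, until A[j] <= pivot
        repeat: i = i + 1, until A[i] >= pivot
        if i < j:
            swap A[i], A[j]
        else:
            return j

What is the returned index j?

6

pivot = A[0] = 8; i = -1, j = 11
j→10 (A[10]=7≤8), i→0 (A[0]=8≥8); i<j, swap → [7,7,8,7,7,8,8,8,8,7,8]
j→9 (A[9]=7≤8), i→2 (A[2]=8≥8); i<j, swap → [7,7,7,7,7,8,8,8,8,8,8]
j→8 (A[8]=8≤8), i→5 (A[5]=8≥8); i<j, swap → [7,7,7,7,7,8,8,8,8,8,8]
j→7 (A[7]=8≤8), i→6 (A[6]=8≥8); i<j, swap → [7,7,7,7,7,8,8,8,8,8,8]
j→6, i→7; i≥j, return j=6. A = [7,7,7,7,7,8,8,8,8,8,8]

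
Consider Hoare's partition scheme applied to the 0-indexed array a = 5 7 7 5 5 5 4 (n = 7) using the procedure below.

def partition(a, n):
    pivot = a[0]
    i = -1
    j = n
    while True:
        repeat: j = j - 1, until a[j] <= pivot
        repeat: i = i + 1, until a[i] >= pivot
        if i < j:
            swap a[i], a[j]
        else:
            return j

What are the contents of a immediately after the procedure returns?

pivot = a[0] = 5; i = -1, j = 7
j→6 (a[6]=4≤5), i→0 (a[0]=5≥5); i<j, swap → 4 7 7 5 5 5 5
j→5 (a[5]=5≤5), i→1 (a[1]=7≥5); i<j, swap → 4 5 7 5 5 7 5
j→4 (a[4]=5≤5), i→2 (a[2]=7≥5); i<j, swap → 4 5 5 5 7 7 5
j→3, i→3; i≥j, return j=3. a = 4 5 5 5 7 7 5

4 5 5 5 7 7 5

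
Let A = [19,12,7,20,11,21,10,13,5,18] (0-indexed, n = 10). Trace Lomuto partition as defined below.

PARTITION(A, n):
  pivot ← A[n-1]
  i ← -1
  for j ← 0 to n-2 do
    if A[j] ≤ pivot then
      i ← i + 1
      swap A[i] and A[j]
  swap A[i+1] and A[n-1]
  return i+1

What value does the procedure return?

6

pivot = A[9] = 18; i = -1
j=0: A[0]=19 > 18 → no swap
j=1: A[1]=12 ≤ 18 → i=0, swap A[0],A[1] → [12,19,7,20,11,21,10,13,5,18]
j=2: A[2]=7 ≤ 18 → i=1, swap A[1],A[2] → [12,7,19,20,11,21,10,13,5,18]
j=3: A[3]=20 > 18 → no swap
j=4: A[4]=11 ≤ 18 → i=2, swap A[2],A[4] → [12,7,11,20,19,21,10,13,5,18]
j=5: A[5]=21 > 18 → no swap
j=6: A[6]=10 ≤ 18 → i=3, swap A[3],A[6] → [12,7,11,10,19,21,20,13,5,18]
j=7: A[7]=13 ≤ 18 → i=4, swap A[4],A[7] → [12,7,11,10,13,21,20,19,5,18]
j=8: A[8]=5 ≤ 18 → i=5, swap A[5],A[8] → [12,7,11,10,13,5,20,19,21,18]
final swap A[6],A[9] → [12,7,11,10,13,5,18,19,21,20]; return 6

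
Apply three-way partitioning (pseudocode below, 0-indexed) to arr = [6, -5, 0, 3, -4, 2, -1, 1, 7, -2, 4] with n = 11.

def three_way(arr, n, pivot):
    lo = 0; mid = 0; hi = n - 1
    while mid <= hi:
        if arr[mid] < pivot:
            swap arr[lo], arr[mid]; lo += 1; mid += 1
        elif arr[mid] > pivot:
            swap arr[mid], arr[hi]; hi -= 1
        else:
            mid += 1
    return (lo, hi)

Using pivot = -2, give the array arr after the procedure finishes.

[-5, -4, -2, 3, 2, -1, 1, 7, 0, 4, 6]

pivot = -2; lo=0, mid=0, hi=10
arr[mid]=6>-2: swap arr[0],arr[10]; hi=9 → [4, -5, 0, 3, -4, 2, -1, 1, 7, -2, 6]
arr[mid]=4>-2: swap arr[0],arr[9]; hi=8 → [-2, -5, 0, 3, -4, 2, -1, 1, 7, 4, 6]
arr[mid]=-2=-2: mid=1
arr[mid]=-5<-2: swap arr[0],arr[1]; lo=1,mid=2 → [-5, -2, 0, 3, -4, 2, -1, 1, 7, 4, 6]
arr[mid]=0>-2: swap arr[2],arr[8]; hi=7 → [-5, -2, 7, 3, -4, 2, -1, 1, 0, 4, 6]
arr[mid]=7>-2: swap arr[2],arr[7]; hi=6 → [-5, -2, 1, 3, -4, 2, -1, 7, 0, 4, 6]
arr[mid]=1>-2: swap arr[2],arr[6]; hi=5 → [-5, -2, -1, 3, -4, 2, 1, 7, 0, 4, 6]
arr[mid]=-1>-2: swap arr[2],arr[5]; hi=4 → [-5, -2, 2, 3, -4, -1, 1, 7, 0, 4, 6]
arr[mid]=2>-2: swap arr[2],arr[4]; hi=3 → [-5, -2, -4, 3, 2, -1, 1, 7, 0, 4, 6]
arr[mid]=-4<-2: swap arr[1],arr[2]; lo=2,mid=3 → [-5, -4, -2, 3, 2, -1, 1, 7, 0, 4, 6]
arr[mid]=3>-2: swap arr[3],arr[3]; hi=2 → [-5, -4, -2, 3, 2, -1, 1, 7, 0, 4, 6]
end: lo=2, hi=2; arr = [-5, -4, -2, 3, 2, -1, 1, 7, 0, 4, 6]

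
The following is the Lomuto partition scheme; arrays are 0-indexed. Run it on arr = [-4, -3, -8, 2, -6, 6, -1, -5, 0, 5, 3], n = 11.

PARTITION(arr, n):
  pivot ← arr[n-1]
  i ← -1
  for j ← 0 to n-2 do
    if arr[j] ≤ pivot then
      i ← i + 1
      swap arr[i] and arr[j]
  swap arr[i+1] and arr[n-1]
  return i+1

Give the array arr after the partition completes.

[-4, -3, -8, 2, -6, -1, -5, 0, 3, 5, 6]

pivot=3, i=-1
j=0: -4≤3, i=0, swap(0,0) ⇒ [-4, -3, -8, 2, -6, 6, -1, -5, 0, 5, 3]
j=1: -3≤3, i=1, swap(1,1) ⇒ [-4, -3, -8, 2, -6, 6, -1, -5, 0, 5, 3]
j=2: -8≤3, i=2, swap(2,2) ⇒ [-4, -3, -8, 2, -6, 6, -1, -5, 0, 5, 3]
j=3: 2≤3, i=3, swap(3,3) ⇒ [-4, -3, -8, 2, -6, 6, -1, -5, 0, 5, 3]
j=4: -6≤3, i=4, swap(4,4) ⇒ [-4, -3, -8, 2, -6, 6, -1, -5, 0, 5, 3]
j=5: 6>3, skip
j=6: -1≤3, i=5, swap(5,6) ⇒ [-4, -3, -8, 2, -6, -1, 6, -5, 0, 5, 3]
j=7: -5≤3, i=6, swap(6,7) ⇒ [-4, -3, -8, 2, -6, -1, -5, 6, 0, 5, 3]
j=8: 0≤3, i=7, swap(7,8) ⇒ [-4, -3, -8, 2, -6, -1, -5, 0, 6, 5, 3]
j=9: 5>3, skip
swap(8,10) ⇒ [-4, -3, -8, 2, -6, -1, -5, 0, 3, 5, 6]; return 8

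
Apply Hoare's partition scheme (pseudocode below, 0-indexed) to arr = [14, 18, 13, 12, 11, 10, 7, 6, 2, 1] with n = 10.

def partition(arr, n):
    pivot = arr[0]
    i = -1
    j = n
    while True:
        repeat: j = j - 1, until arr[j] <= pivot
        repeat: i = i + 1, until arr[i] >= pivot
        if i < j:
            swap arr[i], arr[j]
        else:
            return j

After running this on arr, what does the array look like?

[1, 2, 13, 12, 11, 10, 7, 6, 18, 14]

pivot=14
j stops at 9 (1), i stops at 0 (14); swap ⇒ [1, 18, 13, 12, 11, 10, 7, 6, 2, 14]
j stops at 8 (2), i stops at 1 (18); swap ⇒ [1, 2, 13, 12, 11, 10, 7, 6, 18, 14]
j stops at 7, i stops at 8; i≥j ⇒ return 7. arr=[1, 2, 13, 12, 11, 10, 7, 6, 18, 14]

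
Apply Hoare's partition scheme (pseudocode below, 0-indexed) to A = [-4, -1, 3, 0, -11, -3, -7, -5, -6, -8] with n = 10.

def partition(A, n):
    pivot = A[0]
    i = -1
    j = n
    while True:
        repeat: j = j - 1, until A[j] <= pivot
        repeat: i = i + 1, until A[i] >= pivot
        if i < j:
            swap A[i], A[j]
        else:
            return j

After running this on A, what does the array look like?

[-8, -6, -5, -7, -11, -3, 0, 3, -1, -4]

pivot = A[0] = -4; i = -1, j = 10
j→9 (A[9]=-8≤-4), i→0 (A[0]=-4≥-4); i<j, swap → [-8, -1, 3, 0, -11, -3, -7, -5, -6, -4]
j→8 (A[8]=-6≤-4), i→1 (A[1]=-1≥-4); i<j, swap → [-8, -6, 3, 0, -11, -3, -7, -5, -1, -4]
j→7 (A[7]=-5≤-4), i→2 (A[2]=3≥-4); i<j, swap → [-8, -6, -5, 0, -11, -3, -7, 3, -1, -4]
j→6 (A[6]=-7≤-4), i→3 (A[3]=0≥-4); i<j, swap → [-8, -6, -5, -7, -11, -3, 0, 3, -1, -4]
j→4, i→5; i≥j, return j=4. A = [-8, -6, -5, -7, -11, -3, 0, 3, -1, -4]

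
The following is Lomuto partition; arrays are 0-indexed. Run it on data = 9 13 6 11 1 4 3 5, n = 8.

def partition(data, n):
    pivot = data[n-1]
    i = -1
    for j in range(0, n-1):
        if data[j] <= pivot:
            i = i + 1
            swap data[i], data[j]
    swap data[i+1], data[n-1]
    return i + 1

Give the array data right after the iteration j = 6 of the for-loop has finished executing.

1 4 3 11 9 13 6 5

pivot=5, i=-1
j=0: 9>5, skip
j=1: 13>5, skip
j=2: 6>5, skip
j=3: 11>5, skip
j=4: 1≤5, i=0, swap(0,4) ⇒ 1 13 6 11 9 4 3 5
j=5: 4≤5, i=1, swap(1,5) ⇒ 1 4 6 11 9 13 3 5
j=6: 3≤5, i=2, swap(2,6) ⇒ 1 4 3 11 9 13 6 5
(after j=6) data = 1 4 3 11 9 13 6 5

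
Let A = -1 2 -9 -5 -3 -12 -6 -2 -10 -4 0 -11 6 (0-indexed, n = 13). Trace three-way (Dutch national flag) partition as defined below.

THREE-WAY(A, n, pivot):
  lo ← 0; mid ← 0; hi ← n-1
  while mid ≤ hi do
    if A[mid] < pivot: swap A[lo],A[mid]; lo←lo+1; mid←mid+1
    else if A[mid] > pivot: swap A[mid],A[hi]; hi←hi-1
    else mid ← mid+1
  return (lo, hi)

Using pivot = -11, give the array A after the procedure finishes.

pivot = -11; lo=0, mid=0, hi=12
A[mid]=-1>-11: swap A[0],A[12]; hi=11 → 6 2 -9 -5 -3 -12 -6 -2 -10 -4 0 -11 -1
A[mid]=6>-11: swap A[0],A[11]; hi=10 → -11 2 -9 -5 -3 -12 -6 -2 -10 -4 0 6 -1
A[mid]=-11=-11: mid=1
A[mid]=2>-11: swap A[1],A[10]; hi=9 → -11 0 -9 -5 -3 -12 -6 -2 -10 -4 2 6 -1
A[mid]=0>-11: swap A[1],A[9]; hi=8 → -11 -4 -9 -5 -3 -12 -6 -2 -10 0 2 6 -1
A[mid]=-4>-11: swap A[1],A[8]; hi=7 → -11 -10 -9 -5 -3 -12 -6 -2 -4 0 2 6 -1
A[mid]=-10>-11: swap A[1],A[7]; hi=6 → -11 -2 -9 -5 -3 -12 -6 -10 -4 0 2 6 -1
A[mid]=-2>-11: swap A[1],A[6]; hi=5 → -11 -6 -9 -5 -3 -12 -2 -10 -4 0 2 6 -1
A[mid]=-6>-11: swap A[1],A[5]; hi=4 → -11 -12 -9 -5 -3 -6 -2 -10 -4 0 2 6 -1
A[mid]=-12<-11: swap A[0],A[1]; lo=1,mid=2 → -12 -11 -9 -5 -3 -6 -2 -10 -4 0 2 6 -1
A[mid]=-9>-11: swap A[2],A[4]; hi=3 → -12 -11 -3 -5 -9 -6 -2 -10 -4 0 2 6 -1
A[mid]=-3>-11: swap A[2],A[3]; hi=2 → -12 -11 -5 -3 -9 -6 -2 -10 -4 0 2 6 -1
A[mid]=-5>-11: swap A[2],A[2]; hi=1 → -12 -11 -5 -3 -9 -6 -2 -10 -4 0 2 6 -1
end: lo=1, hi=1; A = -12 -11 -5 -3 -9 -6 -2 -10 -4 0 2 6 -1

-12 -11 -5 -3 -9 -6 -2 -10 -4 0 2 6 -1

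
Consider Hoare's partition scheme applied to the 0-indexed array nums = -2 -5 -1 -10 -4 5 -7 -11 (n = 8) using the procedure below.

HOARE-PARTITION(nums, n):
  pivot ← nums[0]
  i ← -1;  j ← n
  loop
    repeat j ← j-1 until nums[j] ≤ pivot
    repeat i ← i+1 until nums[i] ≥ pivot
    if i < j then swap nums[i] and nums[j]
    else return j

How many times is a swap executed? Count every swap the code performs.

2

pivot = nums[0] = -2; i = -1, j = 8
j→7 (nums[7]=-11≤-2), i→0 (nums[0]=-2≥-2); i<j, swap → -11 -5 -1 -10 -4 5 -7 -2
j→6 (nums[6]=-7≤-2), i→2 (nums[2]=-1≥-2); i<j, swap → -11 -5 -7 -10 -4 5 -1 -2
j→4, i→5; i≥j, return j=4. nums = -11 -5 -7 -10 -4 5 -1 -2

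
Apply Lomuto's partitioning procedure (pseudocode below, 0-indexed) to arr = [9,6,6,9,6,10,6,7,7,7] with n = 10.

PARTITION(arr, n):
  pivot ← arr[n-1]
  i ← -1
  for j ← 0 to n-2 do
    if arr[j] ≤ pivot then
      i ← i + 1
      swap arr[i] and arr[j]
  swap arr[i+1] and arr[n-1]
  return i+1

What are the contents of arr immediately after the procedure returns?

pivot=7, i=-1
j=0: 9>7, skip
j=1: 6≤7, i=0, swap(0,1) ⇒ [6,9,6,9,6,10,6,7,7,7]
j=2: 6≤7, i=1, swap(1,2) ⇒ [6,6,9,9,6,10,6,7,7,7]
j=3: 9>7, skip
j=4: 6≤7, i=2, swap(2,4) ⇒ [6,6,6,9,9,10,6,7,7,7]
j=5: 10>7, skip
j=6: 6≤7, i=3, swap(3,6) ⇒ [6,6,6,6,9,10,9,7,7,7]
j=7: 7≤7, i=4, swap(4,7) ⇒ [6,6,6,6,7,10,9,9,7,7]
j=8: 7≤7, i=5, swap(5,8) ⇒ [6,6,6,6,7,7,9,9,10,7]
swap(6,9) ⇒ [6,6,6,6,7,7,7,9,10,9]; return 6

[6,6,6,6,7,7,7,9,10,9]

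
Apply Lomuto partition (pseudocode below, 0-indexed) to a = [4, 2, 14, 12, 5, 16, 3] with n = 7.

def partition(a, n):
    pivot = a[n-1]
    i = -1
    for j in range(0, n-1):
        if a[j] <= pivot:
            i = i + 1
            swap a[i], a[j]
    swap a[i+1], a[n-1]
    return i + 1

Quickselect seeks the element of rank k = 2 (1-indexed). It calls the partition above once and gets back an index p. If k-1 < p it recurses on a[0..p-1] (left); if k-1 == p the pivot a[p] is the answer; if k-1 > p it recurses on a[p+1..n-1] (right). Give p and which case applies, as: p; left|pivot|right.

1; pivot

pivot = a[6] = 3; i = -1
j=0: a[0]=4 > 3 → no swap
j=1: a[1]=2 ≤ 3 → i=0, swap a[0],a[1] → [2, 4, 14, 12, 5, 16, 3]
j=2: a[2]=14 > 3 → no swap
j=3: a[3]=12 > 3 → no swap
j=4: a[4]=5 > 3 → no swap
j=5: a[5]=16 > 3 → no swap
final swap a[1],a[6] → [2, 3, 14, 12, 5, 16, 4]; return 1
p = 1; k-1 = 1 == 1 ⇒ pivot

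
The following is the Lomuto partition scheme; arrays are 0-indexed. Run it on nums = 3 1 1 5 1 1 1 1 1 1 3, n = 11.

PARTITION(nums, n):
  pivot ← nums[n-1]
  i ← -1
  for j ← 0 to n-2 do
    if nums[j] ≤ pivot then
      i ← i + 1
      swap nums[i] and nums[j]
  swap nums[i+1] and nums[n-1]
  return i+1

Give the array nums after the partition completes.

3 1 1 1 1 1 1 1 1 3 5

pivot = nums[10] = 3; i = -1
j=0: nums[0]=3 ≤ 3 → i=0, swap nums[0],nums[0] (no change) → 3 1 1 5 1 1 1 1 1 1 3
j=1: nums[1]=1 ≤ 3 → i=1, swap nums[1],nums[1] (no change) → 3 1 1 5 1 1 1 1 1 1 3
j=2: nums[2]=1 ≤ 3 → i=2, swap nums[2],nums[2] (no change) → 3 1 1 5 1 1 1 1 1 1 3
j=3: nums[3]=5 > 3 → no swap
j=4: nums[4]=1 ≤ 3 → i=3, swap nums[3],nums[4] → 3 1 1 1 5 1 1 1 1 1 3
j=5: nums[5]=1 ≤ 3 → i=4, swap nums[4],nums[5] → 3 1 1 1 1 5 1 1 1 1 3
j=6: nums[6]=1 ≤ 3 → i=5, swap nums[5],nums[6] → 3 1 1 1 1 1 5 1 1 1 3
j=7: nums[7]=1 ≤ 3 → i=6, swap nums[6],nums[7] → 3 1 1 1 1 1 1 5 1 1 3
j=8: nums[8]=1 ≤ 3 → i=7, swap nums[7],nums[8] → 3 1 1 1 1 1 1 1 5 1 3
j=9: nums[9]=1 ≤ 3 → i=8, swap nums[8],nums[9] → 3 1 1 1 1 1 1 1 1 5 3
final swap nums[9],nums[10] → 3 1 1 1 1 1 1 1 1 3 5; return 9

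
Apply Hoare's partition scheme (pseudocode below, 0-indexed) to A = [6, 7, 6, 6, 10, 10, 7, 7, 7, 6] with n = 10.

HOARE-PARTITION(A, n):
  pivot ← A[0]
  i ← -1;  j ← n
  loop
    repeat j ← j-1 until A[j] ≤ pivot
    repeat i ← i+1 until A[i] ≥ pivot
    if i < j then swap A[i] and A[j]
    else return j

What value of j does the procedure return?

pivot=6
j stops at 9 (6), i stops at 0 (6); swap ⇒ [6, 7, 6, 6, 10, 10, 7, 7, 7, 6]
j stops at 3 (6), i stops at 1 (7); swap ⇒ [6, 6, 6, 7, 10, 10, 7, 7, 7, 6]
j stops at 2, i stops at 2; i≥j ⇒ return 2. A=[6, 6, 6, 7, 10, 10, 7, 7, 7, 6]

2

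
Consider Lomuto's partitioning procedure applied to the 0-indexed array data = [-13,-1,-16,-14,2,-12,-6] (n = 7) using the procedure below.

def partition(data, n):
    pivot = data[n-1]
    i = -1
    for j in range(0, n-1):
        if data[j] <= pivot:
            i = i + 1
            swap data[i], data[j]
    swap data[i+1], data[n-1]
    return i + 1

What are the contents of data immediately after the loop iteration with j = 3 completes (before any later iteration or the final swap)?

pivot = data[6] = -6; i = -1
j=0: data[0]=-13 ≤ -6 → i=0, swap data[0],data[0] (no change) → [-13,-1,-16,-14,2,-12,-6]
j=1: data[1]=-1 > -6 → no swap
j=2: data[2]=-16 ≤ -6 → i=1, swap data[1],data[2] → [-13,-16,-1,-14,2,-12,-6]
j=3: data[3]=-14 ≤ -6 → i=2, swap data[2],data[3] → [-13,-16,-14,-1,2,-12,-6]
(after j=3) data = [-13,-16,-14,-1,2,-12,-6]

[-13,-16,-14,-1,2,-12,-6]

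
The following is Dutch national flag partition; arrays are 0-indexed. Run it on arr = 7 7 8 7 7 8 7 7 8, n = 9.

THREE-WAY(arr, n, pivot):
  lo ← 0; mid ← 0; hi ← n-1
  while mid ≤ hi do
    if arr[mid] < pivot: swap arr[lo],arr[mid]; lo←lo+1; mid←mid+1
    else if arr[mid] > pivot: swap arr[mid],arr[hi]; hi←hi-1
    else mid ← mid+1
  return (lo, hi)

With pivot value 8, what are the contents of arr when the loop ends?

7 7 7 7 7 7 8 8 8

pivot = 8; lo=0, mid=0, hi=8
arr[mid]=7<8: swap arr[0],arr[0]; lo=1,mid=1 → 7 7 8 7 7 8 7 7 8
arr[mid]=7<8: swap arr[1],arr[1]; lo=2,mid=2 → 7 7 8 7 7 8 7 7 8
arr[mid]=8=8: mid=3
arr[mid]=7<8: swap arr[2],arr[3]; lo=3,mid=4 → 7 7 7 8 7 8 7 7 8
arr[mid]=7<8: swap arr[3],arr[4]; lo=4,mid=5 → 7 7 7 7 8 8 7 7 8
arr[mid]=8=8: mid=6
arr[mid]=7<8: swap arr[4],arr[6]; lo=5,mid=7 → 7 7 7 7 7 8 8 7 8
arr[mid]=7<8: swap arr[5],arr[7]; lo=6,mid=8 → 7 7 7 7 7 7 8 8 8
arr[mid]=8=8: mid=9
end: lo=6, hi=8; arr = 7 7 7 7 7 7 8 8 8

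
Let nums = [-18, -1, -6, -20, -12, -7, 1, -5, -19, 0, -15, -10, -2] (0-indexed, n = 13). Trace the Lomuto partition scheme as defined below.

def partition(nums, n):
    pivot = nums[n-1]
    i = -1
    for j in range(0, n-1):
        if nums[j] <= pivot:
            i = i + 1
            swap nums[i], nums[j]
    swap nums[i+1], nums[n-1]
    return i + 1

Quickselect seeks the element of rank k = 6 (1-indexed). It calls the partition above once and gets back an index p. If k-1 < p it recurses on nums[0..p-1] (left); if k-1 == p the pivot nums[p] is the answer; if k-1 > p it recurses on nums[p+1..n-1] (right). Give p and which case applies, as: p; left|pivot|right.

pivot = nums[12] = -2; i = -1
j=0: nums[0]=-18 ≤ -2 → i=0, swap nums[0],nums[0] (no change) → [-18, -1, -6, -20, -12, -7, 1, -5, -19, 0, -15, -10, -2]
j=1: nums[1]=-1 > -2 → no swap
j=2: nums[2]=-6 ≤ -2 → i=1, swap nums[1],nums[2] → [-18, -6, -1, -20, -12, -7, 1, -5, -19, 0, -15, -10, -2]
j=3: nums[3]=-20 ≤ -2 → i=2, swap nums[2],nums[3] → [-18, -6, -20, -1, -12, -7, 1, -5, -19, 0, -15, -10, -2]
j=4: nums[4]=-12 ≤ -2 → i=3, swap nums[3],nums[4] → [-18, -6, -20, -12, -1, -7, 1, -5, -19, 0, -15, -10, -2]
j=5: nums[5]=-7 ≤ -2 → i=4, swap nums[4],nums[5] → [-18, -6, -20, -12, -7, -1, 1, -5, -19, 0, -15, -10, -2]
j=6: nums[6]=1 > -2 → no swap
j=7: nums[7]=-5 ≤ -2 → i=5, swap nums[5],nums[7] → [-18, -6, -20, -12, -7, -5, 1, -1, -19, 0, -15, -10, -2]
j=8: nums[8]=-19 ≤ -2 → i=6, swap nums[6],nums[8] → [-18, -6, -20, -12, -7, -5, -19, -1, 1, 0, -15, -10, -2]
j=9: nums[9]=0 > -2 → no swap
j=10: nums[10]=-15 ≤ -2 → i=7, swap nums[7],nums[10] → [-18, -6, -20, -12, -7, -5, -19, -15, 1, 0, -1, -10, -2]
j=11: nums[11]=-10 ≤ -2 → i=8, swap nums[8],nums[11] → [-18, -6, -20, -12, -7, -5, -19, -15, -10, 0, -1, 1, -2]
final swap nums[9],nums[12] → [-18, -6, -20, -12, -7, -5, -19, -15, -10, -2, -1, 1, 0]; return 9
p = 9; k-1 = 5 < 9 ⇒ left

9; left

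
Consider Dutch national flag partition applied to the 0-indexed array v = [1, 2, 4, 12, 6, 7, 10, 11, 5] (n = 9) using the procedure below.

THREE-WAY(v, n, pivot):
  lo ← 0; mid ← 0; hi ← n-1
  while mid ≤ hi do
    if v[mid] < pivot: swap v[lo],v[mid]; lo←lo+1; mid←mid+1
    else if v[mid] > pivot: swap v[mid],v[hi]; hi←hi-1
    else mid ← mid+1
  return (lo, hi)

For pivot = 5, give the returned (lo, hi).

pivot = 5; lo=0, mid=0, hi=8
v[mid]=1<5: swap v[0],v[0]; lo=1,mid=1 → [1, 2, 4, 12, 6, 7, 10, 11, 5]
v[mid]=2<5: swap v[1],v[1]; lo=2,mid=2 → [1, 2, 4, 12, 6, 7, 10, 11, 5]
v[mid]=4<5: swap v[2],v[2]; lo=3,mid=3 → [1, 2, 4, 12, 6, 7, 10, 11, 5]
v[mid]=12>5: swap v[3],v[8]; hi=7 → [1, 2, 4, 5, 6, 7, 10, 11, 12]
v[mid]=5=5: mid=4
v[mid]=6>5: swap v[4],v[7]; hi=6 → [1, 2, 4, 5, 11, 7, 10, 6, 12]
v[mid]=11>5: swap v[4],v[6]; hi=5 → [1, 2, 4, 5, 10, 7, 11, 6, 12]
v[mid]=10>5: swap v[4],v[5]; hi=4 → [1, 2, 4, 5, 7, 10, 11, 6, 12]
v[mid]=7>5: swap v[4],v[4]; hi=3 → [1, 2, 4, 5, 7, 10, 11, 6, 12]
end: lo=3, hi=3; v = [1, 2, 4, 5, 7, 10, 11, 6, 12]

(3, 3)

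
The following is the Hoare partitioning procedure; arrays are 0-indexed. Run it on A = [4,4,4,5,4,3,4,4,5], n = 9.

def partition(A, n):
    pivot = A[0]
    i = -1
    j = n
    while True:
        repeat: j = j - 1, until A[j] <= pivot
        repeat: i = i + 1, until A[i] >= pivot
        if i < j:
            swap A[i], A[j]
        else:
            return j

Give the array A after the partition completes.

[4,4,3,4,5,4,4,4,5]

pivot = A[0] = 4; i = -1, j = 9
j→7 (A[7]=4≤4), i→0 (A[0]=4≥4); i<j, swap → [4,4,4,5,4,3,4,4,5]
j→6 (A[6]=4≤4), i→1 (A[1]=4≥4); i<j, swap → [4,4,4,5,4,3,4,4,5]
j→5 (A[5]=3≤4), i→2 (A[2]=4≥4); i<j, swap → [4,4,3,5,4,4,4,4,5]
j→4 (A[4]=4≤4), i→3 (A[3]=5≥4); i<j, swap → [4,4,3,4,5,4,4,4,5]
j→3, i→4; i≥j, return j=3. A = [4,4,3,4,5,4,4,4,5]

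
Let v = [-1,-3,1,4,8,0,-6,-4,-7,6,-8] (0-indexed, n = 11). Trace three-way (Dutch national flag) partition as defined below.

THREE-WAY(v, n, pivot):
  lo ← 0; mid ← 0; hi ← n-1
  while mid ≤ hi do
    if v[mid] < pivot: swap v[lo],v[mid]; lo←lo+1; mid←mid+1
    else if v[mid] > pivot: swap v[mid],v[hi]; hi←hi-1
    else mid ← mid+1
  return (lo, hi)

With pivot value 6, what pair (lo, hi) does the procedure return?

pivot = 6; lo=0, mid=0, hi=10
v[mid]=-1<6: swap v[0],v[0]; lo=1,mid=1 → [-1,-3,1,4,8,0,-6,-4,-7,6,-8]
v[mid]=-3<6: swap v[1],v[1]; lo=2,mid=2 → [-1,-3,1,4,8,0,-6,-4,-7,6,-8]
v[mid]=1<6: swap v[2],v[2]; lo=3,mid=3 → [-1,-3,1,4,8,0,-6,-4,-7,6,-8]
v[mid]=4<6: swap v[3],v[3]; lo=4,mid=4 → [-1,-3,1,4,8,0,-6,-4,-7,6,-8]
v[mid]=8>6: swap v[4],v[10]; hi=9 → [-1,-3,1,4,-8,0,-6,-4,-7,6,8]
v[mid]=-8<6: swap v[4],v[4]; lo=5,mid=5 → [-1,-3,1,4,-8,0,-6,-4,-7,6,8]
v[mid]=0<6: swap v[5],v[5]; lo=6,mid=6 → [-1,-3,1,4,-8,0,-6,-4,-7,6,8]
v[mid]=-6<6: swap v[6],v[6]; lo=7,mid=7 → [-1,-3,1,4,-8,0,-6,-4,-7,6,8]
v[mid]=-4<6: swap v[7],v[7]; lo=8,mid=8 → [-1,-3,1,4,-8,0,-6,-4,-7,6,8]
v[mid]=-7<6: swap v[8],v[8]; lo=9,mid=9 → [-1,-3,1,4,-8,0,-6,-4,-7,6,8]
v[mid]=6=6: mid=10
end: lo=9, hi=9; v = [-1,-3,1,4,-8,0,-6,-4,-7,6,8]

(9, 9)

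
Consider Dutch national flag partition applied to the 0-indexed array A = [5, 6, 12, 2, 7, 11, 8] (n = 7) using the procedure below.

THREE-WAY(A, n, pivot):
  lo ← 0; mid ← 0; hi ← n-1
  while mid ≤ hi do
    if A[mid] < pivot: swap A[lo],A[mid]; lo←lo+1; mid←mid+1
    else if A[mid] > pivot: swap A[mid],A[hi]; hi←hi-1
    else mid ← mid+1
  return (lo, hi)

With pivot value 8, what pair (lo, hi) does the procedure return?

pivot = 8; lo=0, mid=0, hi=6
A[mid]=5<8: swap A[0],A[0]; lo=1,mid=1 → [5, 6, 12, 2, 7, 11, 8]
A[mid]=6<8: swap A[1],A[1]; lo=2,mid=2 → [5, 6, 12, 2, 7, 11, 8]
A[mid]=12>8: swap A[2],A[6]; hi=5 → [5, 6, 8, 2, 7, 11, 12]
A[mid]=8=8: mid=3
A[mid]=2<8: swap A[2],A[3]; lo=3,mid=4 → [5, 6, 2, 8, 7, 11, 12]
A[mid]=7<8: swap A[3],A[4]; lo=4,mid=5 → [5, 6, 2, 7, 8, 11, 12]
A[mid]=11>8: swap A[5],A[5]; hi=4 → [5, 6, 2, 7, 8, 11, 12]
end: lo=4, hi=4; A = [5, 6, 2, 7, 8, 11, 12]

(4, 4)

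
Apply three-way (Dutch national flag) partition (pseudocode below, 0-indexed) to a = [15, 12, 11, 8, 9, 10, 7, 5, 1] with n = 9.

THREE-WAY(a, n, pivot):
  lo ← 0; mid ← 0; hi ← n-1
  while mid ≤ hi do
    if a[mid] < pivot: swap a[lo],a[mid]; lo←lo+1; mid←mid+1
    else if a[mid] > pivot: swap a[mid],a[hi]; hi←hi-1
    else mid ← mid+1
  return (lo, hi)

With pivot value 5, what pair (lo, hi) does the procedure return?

pivot = 5; lo=0, mid=0, hi=8
a[mid]=15>5: swap a[0],a[8]; hi=7 → [1, 12, 11, 8, 9, 10, 7, 5, 15]
a[mid]=1<5: swap a[0],a[0]; lo=1,mid=1 → [1, 12, 11, 8, 9, 10, 7, 5, 15]
a[mid]=12>5: swap a[1],a[7]; hi=6 → [1, 5, 11, 8, 9, 10, 7, 12, 15]
a[mid]=5=5: mid=2
a[mid]=11>5: swap a[2],a[6]; hi=5 → [1, 5, 7, 8, 9, 10, 11, 12, 15]
a[mid]=7>5: swap a[2],a[5]; hi=4 → [1, 5, 10, 8, 9, 7, 11, 12, 15]
a[mid]=10>5: swap a[2],a[4]; hi=3 → [1, 5, 9, 8, 10, 7, 11, 12, 15]
a[mid]=9>5: swap a[2],a[3]; hi=2 → [1, 5, 8, 9, 10, 7, 11, 12, 15]
a[mid]=8>5: swap a[2],a[2]; hi=1 → [1, 5, 8, 9, 10, 7, 11, 12, 15]
end: lo=1, hi=1; a = [1, 5, 8, 9, 10, 7, 11, 12, 15]

(1, 1)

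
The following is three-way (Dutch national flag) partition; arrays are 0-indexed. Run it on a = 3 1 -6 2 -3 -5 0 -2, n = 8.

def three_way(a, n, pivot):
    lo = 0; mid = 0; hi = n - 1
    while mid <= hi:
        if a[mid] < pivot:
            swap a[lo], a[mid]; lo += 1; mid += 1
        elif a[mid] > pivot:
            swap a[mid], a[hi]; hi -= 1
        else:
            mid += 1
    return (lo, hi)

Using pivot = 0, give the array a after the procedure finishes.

-2 -6 -5 -3 0 2 1 3

pivot = 0; lo=0, mid=0, hi=7
a[mid]=3>0: swap a[0],a[7]; hi=6 → -2 1 -6 2 -3 -5 0 3
a[mid]=-2<0: swap a[0],a[0]; lo=1,mid=1 → -2 1 -6 2 -3 -5 0 3
a[mid]=1>0: swap a[1],a[6]; hi=5 → -2 0 -6 2 -3 -5 1 3
a[mid]=0=0: mid=2
a[mid]=-6<0: swap a[1],a[2]; lo=2,mid=3 → -2 -6 0 2 -3 -5 1 3
a[mid]=2>0: swap a[3],a[5]; hi=4 → -2 -6 0 -5 -3 2 1 3
a[mid]=-5<0: swap a[2],a[3]; lo=3,mid=4 → -2 -6 -5 0 -3 2 1 3
a[mid]=-3<0: swap a[3],a[4]; lo=4,mid=5 → -2 -6 -5 -3 0 2 1 3
end: lo=4, hi=4; a = -2 -6 -5 -3 0 2 1 3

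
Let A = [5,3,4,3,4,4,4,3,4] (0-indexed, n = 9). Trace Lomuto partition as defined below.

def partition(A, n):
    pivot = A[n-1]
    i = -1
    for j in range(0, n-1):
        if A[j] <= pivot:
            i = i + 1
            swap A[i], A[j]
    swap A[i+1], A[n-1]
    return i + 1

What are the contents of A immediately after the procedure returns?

[3,4,3,4,4,4,3,4,5]

pivot = A[8] = 4; i = -1
j=0: A[0]=5 > 4 → no swap
j=1: A[1]=3 ≤ 4 → i=0, swap A[0],A[1] → [3,5,4,3,4,4,4,3,4]
j=2: A[2]=4 ≤ 4 → i=1, swap A[1],A[2] → [3,4,5,3,4,4,4,3,4]
j=3: A[3]=3 ≤ 4 → i=2, swap A[2],A[3] → [3,4,3,5,4,4,4,3,4]
j=4: A[4]=4 ≤ 4 → i=3, swap A[3],A[4] → [3,4,3,4,5,4,4,3,4]
j=5: A[5]=4 ≤ 4 → i=4, swap A[4],A[5] → [3,4,3,4,4,5,4,3,4]
j=6: A[6]=4 ≤ 4 → i=5, swap A[5],A[6] → [3,4,3,4,4,4,5,3,4]
j=7: A[7]=3 ≤ 4 → i=6, swap A[6],A[7] → [3,4,3,4,4,4,3,5,4]
final swap A[7],A[8] → [3,4,3,4,4,4,3,4,5]; return 7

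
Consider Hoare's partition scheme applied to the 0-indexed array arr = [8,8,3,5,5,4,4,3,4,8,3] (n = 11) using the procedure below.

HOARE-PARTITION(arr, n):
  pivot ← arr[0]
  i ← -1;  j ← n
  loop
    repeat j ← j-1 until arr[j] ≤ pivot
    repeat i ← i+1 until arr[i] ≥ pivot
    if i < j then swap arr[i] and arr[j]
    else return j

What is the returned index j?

8

pivot=8
j stops at 10 (3), i stops at 0 (8); swap ⇒ [3,8,3,5,5,4,4,3,4,8,8]
j stops at 9 (8), i stops at 1 (8); swap ⇒ [3,8,3,5,5,4,4,3,4,8,8]
j stops at 8, i stops at 9; i≥j ⇒ return 8. arr=[3,8,3,5,5,4,4,3,4,8,8]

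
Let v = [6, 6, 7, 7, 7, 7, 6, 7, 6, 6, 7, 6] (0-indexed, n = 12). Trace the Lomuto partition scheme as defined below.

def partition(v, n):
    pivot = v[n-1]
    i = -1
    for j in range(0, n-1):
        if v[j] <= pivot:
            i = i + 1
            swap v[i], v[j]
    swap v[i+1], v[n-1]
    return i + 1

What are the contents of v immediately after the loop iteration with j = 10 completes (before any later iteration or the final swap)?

pivot=6, i=-1
j=0: 6≤6, i=0, swap(0,0) ⇒ [6, 6, 7, 7, 7, 7, 6, 7, 6, 6, 7, 6]
j=1: 6≤6, i=1, swap(1,1) ⇒ [6, 6, 7, 7, 7, 7, 6, 7, 6, 6, 7, 6]
j=2: 7>6, skip
j=3: 7>6, skip
j=4: 7>6, skip
j=5: 7>6, skip
j=6: 6≤6, i=2, swap(2,6) ⇒ [6, 6, 6, 7, 7, 7, 7, 7, 6, 6, 7, 6]
j=7: 7>6, skip
j=8: 6≤6, i=3, swap(3,8) ⇒ [6, 6, 6, 6, 7, 7, 7, 7, 7, 6, 7, 6]
j=9: 6≤6, i=4, swap(4,9) ⇒ [6, 6, 6, 6, 6, 7, 7, 7, 7, 7, 7, 6]
j=10: 7>6, skip
(after j=10) v = [6, 6, 6, 6, 6, 7, 7, 7, 7, 7, 7, 6]

[6, 6, 6, 6, 6, 7, 7, 7, 7, 7, 7, 6]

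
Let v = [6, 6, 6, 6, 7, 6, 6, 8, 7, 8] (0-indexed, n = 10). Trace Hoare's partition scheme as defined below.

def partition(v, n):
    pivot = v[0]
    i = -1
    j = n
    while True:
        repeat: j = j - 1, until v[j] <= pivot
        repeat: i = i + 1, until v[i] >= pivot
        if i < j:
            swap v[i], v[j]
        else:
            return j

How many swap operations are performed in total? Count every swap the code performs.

pivot=6
j stops at 6 (6), i stops at 0 (6); swap ⇒ [6, 6, 6, 6, 7, 6, 6, 8, 7, 8]
j stops at 5 (6), i stops at 1 (6); swap ⇒ [6, 6, 6, 6, 7, 6, 6, 8, 7, 8]
j stops at 3 (6), i stops at 2 (6); swap ⇒ [6, 6, 6, 6, 7, 6, 6, 8, 7, 8]
j stops at 2, i stops at 3; i≥j ⇒ return 2. v=[6, 6, 6, 6, 7, 6, 6, 8, 7, 8]

3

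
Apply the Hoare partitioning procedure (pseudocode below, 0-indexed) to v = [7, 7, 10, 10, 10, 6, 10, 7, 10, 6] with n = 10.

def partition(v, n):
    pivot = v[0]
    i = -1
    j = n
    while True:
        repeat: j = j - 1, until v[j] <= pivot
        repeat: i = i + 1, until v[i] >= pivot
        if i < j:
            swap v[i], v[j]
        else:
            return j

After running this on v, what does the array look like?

[6, 7, 6, 10, 10, 10, 10, 7, 10, 7]

pivot=7
j stops at 9 (6), i stops at 0 (7); swap ⇒ [6, 7, 10, 10, 10, 6, 10, 7, 10, 7]
j stops at 7 (7), i stops at 1 (7); swap ⇒ [6, 7, 10, 10, 10, 6, 10, 7, 10, 7]
j stops at 5 (6), i stops at 2 (10); swap ⇒ [6, 7, 6, 10, 10, 10, 10, 7, 10, 7]
j stops at 2, i stops at 3; i≥j ⇒ return 2. v=[6, 7, 6, 10, 10, 10, 10, 7, 10, 7]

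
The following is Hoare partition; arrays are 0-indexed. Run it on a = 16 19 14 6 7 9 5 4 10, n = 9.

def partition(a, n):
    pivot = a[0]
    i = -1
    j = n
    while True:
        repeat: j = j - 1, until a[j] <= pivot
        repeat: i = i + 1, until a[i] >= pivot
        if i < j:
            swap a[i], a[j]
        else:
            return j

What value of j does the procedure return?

pivot = a[0] = 16; i = -1, j = 9
j→8 (a[8]=10≤16), i→0 (a[0]=16≥16); i<j, swap → 10 19 14 6 7 9 5 4 16
j→7 (a[7]=4≤16), i→1 (a[1]=19≥16); i<j, swap → 10 4 14 6 7 9 5 19 16
j→6, i→7; i≥j, return j=6. a = 10 4 14 6 7 9 5 19 16

6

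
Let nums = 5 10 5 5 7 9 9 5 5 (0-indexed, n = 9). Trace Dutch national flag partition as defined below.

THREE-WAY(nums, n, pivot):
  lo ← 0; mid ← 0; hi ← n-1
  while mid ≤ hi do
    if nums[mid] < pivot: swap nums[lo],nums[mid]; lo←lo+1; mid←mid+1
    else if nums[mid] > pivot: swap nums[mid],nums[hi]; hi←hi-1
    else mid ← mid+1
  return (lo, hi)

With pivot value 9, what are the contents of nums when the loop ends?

lo=0 mid=0 hi=8
5<9: swap(0,0), lo=1 mid=1 ⇒ 5 10 5 5 7 9 9 5 5
10>9: swap(1,8), hi=7 ⇒ 5 5 5 5 7 9 9 5 10
5<9: swap(1,1), lo=2 mid=2 ⇒ 5 5 5 5 7 9 9 5 10
5<9: swap(2,2), lo=3 mid=3 ⇒ 5 5 5 5 7 9 9 5 10
5<9: swap(3,3), lo=4 mid=4 ⇒ 5 5 5 5 7 9 9 5 10
7<9: swap(4,4), lo=5 mid=5 ⇒ 5 5 5 5 7 9 9 5 10
9=9: mid=6
9=9: mid=7
5<9: swap(5,7), lo=6 mid=8 ⇒ 5 5 5 5 7 5 9 9 10
done. lo=6 hi=7; nums=5 5 5 5 7 5 9 9 10

5 5 5 5 7 5 9 9 10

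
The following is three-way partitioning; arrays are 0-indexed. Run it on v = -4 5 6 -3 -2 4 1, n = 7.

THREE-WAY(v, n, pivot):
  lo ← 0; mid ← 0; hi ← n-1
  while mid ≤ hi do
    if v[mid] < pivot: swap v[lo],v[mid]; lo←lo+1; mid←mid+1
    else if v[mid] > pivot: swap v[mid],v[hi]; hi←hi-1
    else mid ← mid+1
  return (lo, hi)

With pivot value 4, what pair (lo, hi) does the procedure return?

pivot = 4; lo=0, mid=0, hi=6
v[mid]=-4<4: swap v[0],v[0]; lo=1,mid=1 → -4 5 6 -3 -2 4 1
v[mid]=5>4: swap v[1],v[6]; hi=5 → -4 1 6 -3 -2 4 5
v[mid]=1<4: swap v[1],v[1]; lo=2,mid=2 → -4 1 6 -3 -2 4 5
v[mid]=6>4: swap v[2],v[5]; hi=4 → -4 1 4 -3 -2 6 5
v[mid]=4=4: mid=3
v[mid]=-3<4: swap v[2],v[3]; lo=3,mid=4 → -4 1 -3 4 -2 6 5
v[mid]=-2<4: swap v[3],v[4]; lo=4,mid=5 → -4 1 -3 -2 4 6 5
end: lo=4, hi=4; v = -4 1 -3 -2 4 6 5

(4, 4)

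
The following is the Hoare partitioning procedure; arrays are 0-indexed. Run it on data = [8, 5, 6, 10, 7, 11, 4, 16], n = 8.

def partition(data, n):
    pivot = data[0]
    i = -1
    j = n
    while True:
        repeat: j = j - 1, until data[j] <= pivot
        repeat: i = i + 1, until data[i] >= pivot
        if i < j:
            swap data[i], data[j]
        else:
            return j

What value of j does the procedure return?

pivot = data[0] = 8; i = -1, j = 8
j→6 (data[6]=4≤8), i→0 (data[0]=8≥8); i<j, swap → [4, 5, 6, 10, 7, 11, 8, 16]
j→4 (data[4]=7≤8), i→3 (data[3]=10≥8); i<j, swap → [4, 5, 6, 7, 10, 11, 8, 16]
j→3, i→4; i≥j, return j=3. data = [4, 5, 6, 7, 10, 11, 8, 16]

3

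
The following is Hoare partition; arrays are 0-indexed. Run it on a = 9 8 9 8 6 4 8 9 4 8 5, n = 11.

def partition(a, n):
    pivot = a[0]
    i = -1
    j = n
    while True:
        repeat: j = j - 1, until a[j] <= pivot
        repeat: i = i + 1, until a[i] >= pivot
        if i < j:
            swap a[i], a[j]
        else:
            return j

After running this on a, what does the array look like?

5 8 8 8 6 4 8 4 9 9 9

pivot = a[0] = 9; i = -1, j = 11
j→10 (a[10]=5≤9), i→0 (a[0]=9≥9); i<j, swap → 5 8 9 8 6 4 8 9 4 8 9
j→9 (a[9]=8≤9), i→2 (a[2]=9≥9); i<j, swap → 5 8 8 8 6 4 8 9 4 9 9
j→8 (a[8]=4≤9), i→7 (a[7]=9≥9); i<j, swap → 5 8 8 8 6 4 8 4 9 9 9
j→7, i→8; i≥j, return j=7. a = 5 8 8 8 6 4 8 4 9 9 9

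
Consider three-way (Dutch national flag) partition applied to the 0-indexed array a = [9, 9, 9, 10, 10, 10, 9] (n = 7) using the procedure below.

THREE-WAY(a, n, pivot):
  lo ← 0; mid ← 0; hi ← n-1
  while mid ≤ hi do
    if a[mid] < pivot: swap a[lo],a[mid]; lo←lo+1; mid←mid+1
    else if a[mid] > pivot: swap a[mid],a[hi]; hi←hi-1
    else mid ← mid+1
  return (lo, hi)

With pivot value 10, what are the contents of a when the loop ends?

[9, 9, 9, 9, 10, 10, 10]

pivot = 10; lo=0, mid=0, hi=6
a[mid]=9<10: swap a[0],a[0]; lo=1,mid=1 → [9, 9, 9, 10, 10, 10, 9]
a[mid]=9<10: swap a[1],a[1]; lo=2,mid=2 → [9, 9, 9, 10, 10, 10, 9]
a[mid]=9<10: swap a[2],a[2]; lo=3,mid=3 → [9, 9, 9, 10, 10, 10, 9]
a[mid]=10=10: mid=4
a[mid]=10=10: mid=5
a[mid]=10=10: mid=6
a[mid]=9<10: swap a[3],a[6]; lo=4,mid=7 → [9, 9, 9, 9, 10, 10, 10]
end: lo=4, hi=6; a = [9, 9, 9, 9, 10, 10, 10]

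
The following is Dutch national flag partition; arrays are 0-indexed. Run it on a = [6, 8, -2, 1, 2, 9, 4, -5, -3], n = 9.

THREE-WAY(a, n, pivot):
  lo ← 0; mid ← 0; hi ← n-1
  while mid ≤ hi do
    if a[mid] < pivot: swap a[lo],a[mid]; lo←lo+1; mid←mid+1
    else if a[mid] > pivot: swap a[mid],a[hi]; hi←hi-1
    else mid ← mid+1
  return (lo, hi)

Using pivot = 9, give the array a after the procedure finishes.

lo=0 mid=0 hi=8
6<9: swap(0,0), lo=1 mid=1 ⇒ [6, 8, -2, 1, 2, 9, 4, -5, -3]
8<9: swap(1,1), lo=2 mid=2 ⇒ [6, 8, -2, 1, 2, 9, 4, -5, -3]
-2<9: swap(2,2), lo=3 mid=3 ⇒ [6, 8, -2, 1, 2, 9, 4, -5, -3]
1<9: swap(3,3), lo=4 mid=4 ⇒ [6, 8, -2, 1, 2, 9, 4, -5, -3]
2<9: swap(4,4), lo=5 mid=5 ⇒ [6, 8, -2, 1, 2, 9, 4, -5, -3]
9=9: mid=6
4<9: swap(5,6), lo=6 mid=7 ⇒ [6, 8, -2, 1, 2, 4, 9, -5, -3]
-5<9: swap(6,7), lo=7 mid=8 ⇒ [6, 8, -2, 1, 2, 4, -5, 9, -3]
-3<9: swap(7,8), lo=8 mid=9 ⇒ [6, 8, -2, 1, 2, 4, -5, -3, 9]
done. lo=8 hi=8; a=[6, 8, -2, 1, 2, 4, -5, -3, 9]

[6, 8, -2, 1, 2, 4, -5, -3, 9]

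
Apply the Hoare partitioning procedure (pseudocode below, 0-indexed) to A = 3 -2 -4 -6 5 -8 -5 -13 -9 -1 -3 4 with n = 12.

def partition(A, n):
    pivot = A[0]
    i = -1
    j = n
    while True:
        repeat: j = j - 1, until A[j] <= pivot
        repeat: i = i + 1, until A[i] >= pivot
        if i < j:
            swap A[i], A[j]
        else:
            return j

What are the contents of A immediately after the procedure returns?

-3 -2 -4 -6 -1 -8 -5 -13 -9 5 3 4

pivot = A[0] = 3; i = -1, j = 12
j→10 (A[10]=-3≤3), i→0 (A[0]=3≥3); i<j, swap → -3 -2 -4 -6 5 -8 -5 -13 -9 -1 3 4
j→9 (A[9]=-1≤3), i→4 (A[4]=5≥3); i<j, swap → -3 -2 -4 -6 -1 -8 -5 -13 -9 5 3 4
j→8, i→9; i≥j, return j=8. A = -3 -2 -4 -6 -1 -8 -5 -13 -9 5 3 4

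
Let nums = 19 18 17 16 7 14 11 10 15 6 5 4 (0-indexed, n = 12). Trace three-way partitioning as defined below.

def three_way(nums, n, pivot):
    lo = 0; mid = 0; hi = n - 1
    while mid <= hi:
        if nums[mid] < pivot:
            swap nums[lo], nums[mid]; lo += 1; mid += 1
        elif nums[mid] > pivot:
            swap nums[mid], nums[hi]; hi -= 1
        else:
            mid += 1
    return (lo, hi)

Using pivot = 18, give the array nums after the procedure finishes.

lo=0 mid=0 hi=11
19>18: swap(0,11), hi=10 ⇒ 4 18 17 16 7 14 11 10 15 6 5 19
4<18: swap(0,0), lo=1 mid=1 ⇒ 4 18 17 16 7 14 11 10 15 6 5 19
18=18: mid=2
17<18: swap(1,2), lo=2 mid=3 ⇒ 4 17 18 16 7 14 11 10 15 6 5 19
16<18: swap(2,3), lo=3 mid=4 ⇒ 4 17 16 18 7 14 11 10 15 6 5 19
7<18: swap(3,4), lo=4 mid=5 ⇒ 4 17 16 7 18 14 11 10 15 6 5 19
14<18: swap(4,5), lo=5 mid=6 ⇒ 4 17 16 7 14 18 11 10 15 6 5 19
11<18: swap(5,6), lo=6 mid=7 ⇒ 4 17 16 7 14 11 18 10 15 6 5 19
10<18: swap(6,7), lo=7 mid=8 ⇒ 4 17 16 7 14 11 10 18 15 6 5 19
15<18: swap(7,8), lo=8 mid=9 ⇒ 4 17 16 7 14 11 10 15 18 6 5 19
6<18: swap(8,9), lo=9 mid=10 ⇒ 4 17 16 7 14 11 10 15 6 18 5 19
5<18: swap(9,10), lo=10 mid=11 ⇒ 4 17 16 7 14 11 10 15 6 5 18 19
done. lo=10 hi=10; nums=4 17 16 7 14 11 10 15 6 5 18 19

4 17 16 7 14 11 10 15 6 5 18 19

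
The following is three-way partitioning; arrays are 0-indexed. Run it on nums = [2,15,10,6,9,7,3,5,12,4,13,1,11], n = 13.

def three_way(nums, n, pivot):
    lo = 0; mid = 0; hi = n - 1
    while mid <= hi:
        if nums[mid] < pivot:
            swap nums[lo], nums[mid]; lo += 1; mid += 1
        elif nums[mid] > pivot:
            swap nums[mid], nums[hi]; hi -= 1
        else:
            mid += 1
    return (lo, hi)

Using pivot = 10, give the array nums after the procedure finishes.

[2,1,6,9,7,3,5,4,10,13,12,11,15]

lo=0 mid=0 hi=12
2<10: swap(0,0), lo=1 mid=1 ⇒ [2,15,10,6,9,7,3,5,12,4,13,1,11]
15>10: swap(1,12), hi=11 ⇒ [2,11,10,6,9,7,3,5,12,4,13,1,15]
11>10: swap(1,11), hi=10 ⇒ [2,1,10,6,9,7,3,5,12,4,13,11,15]
1<10: swap(1,1), lo=2 mid=2 ⇒ [2,1,10,6,9,7,3,5,12,4,13,11,15]
10=10: mid=3
6<10: swap(2,3), lo=3 mid=4 ⇒ [2,1,6,10,9,7,3,5,12,4,13,11,15]
9<10: swap(3,4), lo=4 mid=5 ⇒ [2,1,6,9,10,7,3,5,12,4,13,11,15]
7<10: swap(4,5), lo=5 mid=6 ⇒ [2,1,6,9,7,10,3,5,12,4,13,11,15]
3<10: swap(5,6), lo=6 mid=7 ⇒ [2,1,6,9,7,3,10,5,12,4,13,11,15]
5<10: swap(6,7), lo=7 mid=8 ⇒ [2,1,6,9,7,3,5,10,12,4,13,11,15]
12>10: swap(8,10), hi=9 ⇒ [2,1,6,9,7,3,5,10,13,4,12,11,15]
13>10: swap(8,9), hi=8 ⇒ [2,1,6,9,7,3,5,10,4,13,12,11,15]
4<10: swap(7,8), lo=8 mid=9 ⇒ [2,1,6,9,7,3,5,4,10,13,12,11,15]
done. lo=8 hi=8; nums=[2,1,6,9,7,3,5,4,10,13,12,11,15]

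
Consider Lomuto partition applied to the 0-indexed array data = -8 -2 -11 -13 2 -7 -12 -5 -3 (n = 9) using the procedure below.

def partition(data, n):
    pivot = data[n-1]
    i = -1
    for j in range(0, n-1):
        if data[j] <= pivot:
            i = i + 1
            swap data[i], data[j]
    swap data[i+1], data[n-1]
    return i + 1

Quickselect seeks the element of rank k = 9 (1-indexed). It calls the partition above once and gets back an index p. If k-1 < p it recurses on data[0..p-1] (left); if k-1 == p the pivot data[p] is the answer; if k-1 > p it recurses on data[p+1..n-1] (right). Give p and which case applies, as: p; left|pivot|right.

pivot = data[8] = -3; i = -1
j=0: data[0]=-8 ≤ -3 → i=0, swap data[0],data[0] (no change) → -8 -2 -11 -13 2 -7 -12 -5 -3
j=1: data[1]=-2 > -3 → no swap
j=2: data[2]=-11 ≤ -3 → i=1, swap data[1],data[2] → -8 -11 -2 -13 2 -7 -12 -5 -3
j=3: data[3]=-13 ≤ -3 → i=2, swap data[2],data[3] → -8 -11 -13 -2 2 -7 -12 -5 -3
j=4: data[4]=2 > -3 → no swap
j=5: data[5]=-7 ≤ -3 → i=3, swap data[3],data[5] → -8 -11 -13 -7 2 -2 -12 -5 -3
j=6: data[6]=-12 ≤ -3 → i=4, swap data[4],data[6] → -8 -11 -13 -7 -12 -2 2 -5 -3
j=7: data[7]=-5 ≤ -3 → i=5, swap data[5],data[7] → -8 -11 -13 -7 -12 -5 2 -2 -3
final swap data[6],data[8] → -8 -11 -13 -7 -12 -5 -3 -2 2; return 6
p = 6; k-1 = 8 > 6 ⇒ right

6; right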